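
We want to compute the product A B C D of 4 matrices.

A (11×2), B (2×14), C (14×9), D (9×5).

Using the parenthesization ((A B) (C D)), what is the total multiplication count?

(A B): 11×2 by 2×14 → 11×14, cost 11·2·14 = 308
(C D): 14×9 by 9×5 → 14×5, cost 14·9·5 = 630
((A B) (C D)): 11×14 by 14×5 → 11×5, cost 11·14·5 = 770; cumulative 1708
Total: 1708 scalar multiplications.

1708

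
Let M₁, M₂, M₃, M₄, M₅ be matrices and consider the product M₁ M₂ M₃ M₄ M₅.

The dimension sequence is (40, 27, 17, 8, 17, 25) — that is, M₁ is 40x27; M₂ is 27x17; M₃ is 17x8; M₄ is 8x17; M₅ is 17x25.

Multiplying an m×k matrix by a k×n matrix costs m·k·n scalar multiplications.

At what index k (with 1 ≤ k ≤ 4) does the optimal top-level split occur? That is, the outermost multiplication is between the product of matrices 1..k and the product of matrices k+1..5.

Adjacent pairs: M₁M₂ = 40·27·17 = 18360; M₂M₃ = 27·17·8 = 3672; M₃M₄ = 17·8·17 = 2312; M₄M₅ = 8·17·25 = 3400.
Length 3: M₁..M₃: k=1: 0+3672+40·27·8=12312; k=2: 18360+0+40·17·8=23800 → min 12312 | M₂..M₄: k=2: 0+2312+27·17·17=10115; k=3: 3672+0+27·8·17=7344 → min 7344 | M₃..M₅: k=3: 0+3400+17·8·25=6800; k=4: 2312+0+17·17·25=9537 → min 6800.
Length 4: M₁..M₄: k=1: 0+7344+40·27·17=25704; k=2: 18360+2312+40·17·17=32232; k=3: 12312+0+40·8·17=17752 → min 17752 | M₂..M₅: k=2: 0+6800+27·17·25=18275; k=3: 3672+3400+27·8·25=12472; k=4: 7344+0+27·17·25=18819 → min 12472.
Top-level splits: k=1: (M₁..M₁)·(M₂..M₅) → 0+12472+40·27·25 = 39472; k=2: (M₁..M₂)·(M₃..M₅) → 18360+6800+40·17·25 = 42160; k=3: (M₁..M₃)·(M₄..M₅) → 12312+3400+40·8·25 = 23712; k=4: (M₁..M₄)·(M₅..M₅) → 17752+0+40·17·25 = 34752.
Best split is after M₃, i.e. k = 3.

3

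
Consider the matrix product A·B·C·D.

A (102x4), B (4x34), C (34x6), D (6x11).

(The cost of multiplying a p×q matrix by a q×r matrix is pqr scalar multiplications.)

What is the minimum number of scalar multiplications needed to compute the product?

5568

Adjacent pairs: AB = 102·4·34 = 13872; BC = 4·34·6 = 816; CD = 34·6·11 = 2244.
Length 3: A..C: k=1: 0+816+102·4·6=3264; k=2: 13872+0+102·34·6=34680 → min 3264 | B..D: k=2: 0+2244+4·34·11=3740; k=3: 816+0+4·6·11=1080 → min 1080.
Length 4: A..D: k=1: 0+1080+102·4·11=5568; k=2: 13872+2244+102·34·11=54264; k=3: 3264+0+102·6·11=9996 → min 5568.
Optimal order: (A·((B·C)·D)) with cost 5568.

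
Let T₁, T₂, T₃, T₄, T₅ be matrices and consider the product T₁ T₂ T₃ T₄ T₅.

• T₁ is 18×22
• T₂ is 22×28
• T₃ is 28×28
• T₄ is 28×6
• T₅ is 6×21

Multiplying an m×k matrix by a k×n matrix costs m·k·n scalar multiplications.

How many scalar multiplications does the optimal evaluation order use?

Adjacent pairs: T₁T₂ = 18·22·28 = 11088; T₂T₃ = 22·28·28 = 17248; T₃T₄ = 28·28·6 = 4704; T₄T₅ = 28·6·21 = 3528.
Length 3: T₁..T₃: k=1: 0+17248+18·22·28=28336; k=2: 11088+0+18·28·28=25200 → min 25200 | T₂..T₄: k=2: 0+4704+22·28·6=8400; k=3: 17248+0+22·28·6=20944 → min 8400 | T₃..T₅: k=3: 0+3528+28·28·21=19992; k=4: 4704+0+28·6·21=8232 → min 8232.
Length 4: T₁..T₄: k=1: 0+8400+18·22·6=10776; k=2: 11088+4704+18·28·6=18816; k=3: 25200+0+18·28·6=28224 → min 10776 | T₂..T₅: k=2: 0+8232+22·28·21=21168; k=3: 17248+3528+22·28·21=33712; k=4: 8400+0+22·6·21=11172 → min 11172.
Length 5: T₁..T₅: k=1: 0+11172+18·22·21=19488; k=2: 11088+8232+18·28·21=29904; k=3: 25200+3528+18·28·21=39312; k=4: 10776+0+18·6·21=13044 → min 13044.
Optimal order: ((T₁ (T₂ (T₃ T₄))) T₅) with cost 13044.

13044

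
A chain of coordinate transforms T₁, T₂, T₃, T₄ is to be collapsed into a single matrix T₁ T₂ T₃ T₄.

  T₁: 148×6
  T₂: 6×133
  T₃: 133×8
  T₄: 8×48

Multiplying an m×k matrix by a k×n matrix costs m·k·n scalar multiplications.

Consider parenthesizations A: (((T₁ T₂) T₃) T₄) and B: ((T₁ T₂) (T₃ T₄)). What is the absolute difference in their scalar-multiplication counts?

781600

Order A = (((T₁ T₂) T₃) T₄): (T₁ T₂): 148×6 by 6×133 → 148×133, cost 148·6·133 = 118104; ((T₁ T₂) T₃): 148×133 by 133×8 → 148×8, cost 148·133·8 = 157472; cumulative 275576; (((T₁ T₂) T₃) T₄): 148×8 by 8×48 → 148×48, cost 148·8·48 = 56832; cumulative 332408. Total 332408.
Order B = ((T₁ T₂) (T₃ T₄)): (T₁ T₂): 148×6 by 6×133 → 148×133, cost 148·6·133 = 118104; (T₃ T₄): 133×8 by 8×48 → 133×48, cost 133·8·48 = 51072; ((T₁ T₂) (T₃ T₄)): 148×133 by 133×48 → 148×48, cost 148·133·48 = 944832; cumulative 1114008. Total 1114008.
Difference: |332408 − 1114008| = 781600.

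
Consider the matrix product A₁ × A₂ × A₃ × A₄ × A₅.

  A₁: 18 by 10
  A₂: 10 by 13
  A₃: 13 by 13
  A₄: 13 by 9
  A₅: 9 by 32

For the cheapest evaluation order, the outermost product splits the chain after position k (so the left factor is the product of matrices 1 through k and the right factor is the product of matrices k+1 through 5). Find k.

4

Adjacent pairs: A₁A₂ = 18·10·13 = 2340; A₂A₃ = 10·13·13 = 1690; A₃A₄ = 13·13·9 = 1521; A₄A₅ = 13·9·32 = 3744.
Length 3: A₁..A₃: k=1: 0+1690+18·10·13=4030; k=2: 2340+0+18·13·13=5382 → min 4030 | A₂..A₄: k=2: 0+1521+10·13·9=2691; k=3: 1690+0+10·13·9=2860 → min 2691 | A₃..A₅: k=3: 0+3744+13·13·32=9152; k=4: 1521+0+13·9·32=5265 → min 5265.
Length 4: A₁..A₄: k=1: 0+2691+18·10·9=4311; k=2: 2340+1521+18·13·9=5967; k=3: 4030+0+18·13·9=6136 → min 4311 | A₂..A₅: k=2: 0+5265+10·13·32=9425; k=3: 1690+3744+10·13·32=9594; k=4: 2691+0+10·9·32=5571 → min 5571.
Top-level splits: k=1: (A₁..A₁)·(A₂..A₅) → 0+5571+18·10·32 = 11331; k=2: (A₁..A₂)·(A₃..A₅) → 2340+5265+18·13·32 = 15093; k=3: (A₁..A₃)·(A₄..A₅) → 4030+3744+18·13·32 = 15262; k=4: (A₁..A₄)·(A₅..A₅) → 4311+0+18·9·32 = 9495.
Best split is after A₄, i.e. k = 4.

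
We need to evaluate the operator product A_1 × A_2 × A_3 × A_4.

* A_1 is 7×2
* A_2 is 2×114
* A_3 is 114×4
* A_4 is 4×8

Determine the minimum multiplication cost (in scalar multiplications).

Adjacent pairs: A_1A_2 = 7·2·114 = 1596; A_2A_3 = 2·114·4 = 912; A_3A_4 = 114·4·8 = 3648.
Length 3: A_1..A_3: k=1: 0+912+7·2·4=968; k=2: 1596+0+7·114·4=4788 → min 968 | A_2..A_4: k=2: 0+3648+2·114·8=5472; k=3: 912+0+2·4·8=976 → min 976.
Length 4: A_1..A_4: k=1: 0+976+7·2·8=1088; k=2: 1596+3648+7·114·8=11628; k=3: 968+0+7·4·8=1192 → min 1088.
Optimal order: (A_1 × ((A_2 × A_3) × A_4)) with cost 1088.

1088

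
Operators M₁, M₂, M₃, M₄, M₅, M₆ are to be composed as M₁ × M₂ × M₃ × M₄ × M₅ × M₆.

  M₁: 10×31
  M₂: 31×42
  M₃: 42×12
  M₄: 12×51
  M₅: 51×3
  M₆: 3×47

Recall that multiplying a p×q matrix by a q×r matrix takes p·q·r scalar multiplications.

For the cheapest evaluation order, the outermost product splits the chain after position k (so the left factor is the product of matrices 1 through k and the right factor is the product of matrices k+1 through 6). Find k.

Adjacent pairs: M₁M₂ = 10·31·42 = 13020; M₂M₃ = 31·42·12 = 15624; M₃M₄ = 42·12·51 = 25704; M₄M₅ = 12·51·3 = 1836; M₅M₆ = 51·3·47 = 7191.
Length 3: M₁..M₃: k=1: 0+15624+10·31·12=19344; k=2: 13020+0+10·42·12=18060 → min 18060 | M₂..M₄: k=2: 0+25704+31·42·51=92106; k=3: 15624+0+31·12·51=34596 → min 34596 | M₃..M₅: k=3: 0+1836+42·12·3=3348; k=4: 25704+0+42·51·3=32130 → min 3348 | M₄..M₆: k=4: 0+7191+12·51·47=35955; k=5: 1836+0+12·3·47=3528 → min 3528.
Length 4: M₁..M₄: k=1: 0+34596+10·31·51=50406; k=2: 13020+25704+10·42·51=60144; k=3: 18060+0+10·12·51=24180 → min 24180 | M₂..M₅: k=2: 0+3348+31·42·3=7254; k=3: 15624+1836+31·12·3=18576; k=4: 34596+0+31·51·3=39339 → min 7254 | M₃..M₆: k=3: 0+3528+42·12·47=27216; k=4: 25704+7191+42·51·47=133569; k=5: 3348+0+42·3·47=9270 → min 9270.
Length 5: M₁..M₅: k=1: 0+7254+10·31·3=8184; k=2: 13020+3348+10·42·3=17628; k=3: 18060+1836+10·12·3=20256; k=4: 24180+0+10·51·3=25710 → min 8184 | M₂..M₆: k=2: 0+9270+31·42·47=70464; k=3: 15624+3528+31·12·47=36636; k=4: 34596+7191+31·51·47=116094; k=5: 7254+0+31·3·47=11625 → min 11625.
Top-level splits: k=1: (M₁..M₁)·(M₂..M₆) → 0+11625+10·31·47 = 26195; k=2: (M₁..M₂)·(M₃..M₆) → 13020+9270+10·42·47 = 42030; k=3: (M₁..M₃)·(M₄..M₆) → 18060+3528+10·12·47 = 27228; k=4: (M₁..M₄)·(M₅..M₆) → 24180+7191+10·51·47 = 55341; k=5: (M₁..M₅)·(M₆..M₆) → 8184+0+10·3·47 = 9594.
Best split is after M₅, i.e. k = 5.

5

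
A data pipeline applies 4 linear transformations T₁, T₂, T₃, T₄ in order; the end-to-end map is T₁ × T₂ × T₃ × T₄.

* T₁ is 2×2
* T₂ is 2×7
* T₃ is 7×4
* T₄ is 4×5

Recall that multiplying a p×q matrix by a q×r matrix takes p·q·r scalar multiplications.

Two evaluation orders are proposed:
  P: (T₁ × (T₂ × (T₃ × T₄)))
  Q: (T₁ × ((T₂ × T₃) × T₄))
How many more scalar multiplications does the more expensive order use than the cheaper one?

Order P = (T₁ × (T₂ × (T₃ × T₄))): (T₃ × T₄): 7×4 by 4×5 → 7×5, cost 7·4·5 = 140; (T₂ × (T₃ × T₄)): 2×7 by 7×5 → 2×5, cost 2·7·5 = 70; cumulative 210; (T₁ × (T₂ × (T₃ × T₄))): 2×2 by 2×5 → 2×5, cost 2·2·5 = 20; cumulative 230. Total 230.
Order Q = (T₁ × ((T₂ × T₃) × T₄)): (T₂ × T₃): 2×7 by 7×4 → 2×4, cost 2·7·4 = 56; ((T₂ × T₃) × T₄): 2×4 by 4×5 → 2×5, cost 2·4·5 = 40; cumulative 96; (T₁ × ((T₂ × T₃) × T₄)): 2×2 by 2×5 → 2×5, cost 2·2·5 = 20; cumulative 116. Total 116.
Difference: |230 − 116| = 114.

114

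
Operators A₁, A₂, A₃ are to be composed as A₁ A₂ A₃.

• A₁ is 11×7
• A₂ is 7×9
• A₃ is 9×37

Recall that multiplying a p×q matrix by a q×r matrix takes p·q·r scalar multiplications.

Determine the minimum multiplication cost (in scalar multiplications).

4356

Order (A₁ (A₂ A₃)): (A₂ A₃): 7×9 by 9×37 → 7×37, cost 7·9·37 = 2331; (A₁ (A₂ A₃)): 11×7 by 7×37 → 11×37, cost 11·7·37 = 2849; cumulative 5180. Total 5180.
Order ((A₁ A₂) A₃): (A₁ A₂): 11×7 by 7×9 → 11×9, cost 11·7·9 = 693; ((A₁ A₂) A₃): 11×9 by 9×37 → 11×37, cost 11·9·37 = 3663; cumulative 4356. Total 4356.
Minimum: 4356.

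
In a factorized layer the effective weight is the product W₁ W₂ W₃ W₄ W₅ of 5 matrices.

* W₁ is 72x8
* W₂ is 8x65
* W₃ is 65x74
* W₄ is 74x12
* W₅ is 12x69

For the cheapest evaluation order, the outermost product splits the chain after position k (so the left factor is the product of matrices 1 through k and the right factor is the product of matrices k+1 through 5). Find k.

Adjacent pairs: W₁W₂ = 72·8·65 = 37440; W₂W₃ = 8·65·74 = 38480; W₃W₄ = 65·74·12 = 57720; W₄W₅ = 74·12·69 = 61272.
Length 3: W₁..W₃: k=1: 0+38480+72·8·74=81104; k=2: 37440+0+72·65·74=383760 → min 81104 | W₂..W₄: k=2: 0+57720+8·65·12=63960; k=3: 38480+0+8·74·12=45584 → min 45584 | W₃..W₅: k=3: 0+61272+65·74·69=393162; k=4: 57720+0+65·12·69=111540 → min 111540.
Length 4: W₁..W₄: k=1: 0+45584+72·8·12=52496; k=2: 37440+57720+72·65·12=151320; k=3: 81104+0+72·74·12=145040 → min 52496 | W₂..W₅: k=2: 0+111540+8·65·69=147420; k=3: 38480+61272+8·74·69=140600; k=4: 45584+0+8·12·69=52208 → min 52208.
Top-level splits: k=1: (W₁..W₁)·(W₂..W₅) → 0+52208+72·8·69 = 91952; k=2: (W₁..W₂)·(W₃..W₅) → 37440+111540+72·65·69 = 471900; k=3: (W₁..W₃)·(W₄..W₅) → 81104+61272+72·74·69 = 510008; k=4: (W₁..W₄)·(W₅..W₅) → 52496+0+72·12·69 = 112112.
Best split is after W₁, i.e. k = 1.

1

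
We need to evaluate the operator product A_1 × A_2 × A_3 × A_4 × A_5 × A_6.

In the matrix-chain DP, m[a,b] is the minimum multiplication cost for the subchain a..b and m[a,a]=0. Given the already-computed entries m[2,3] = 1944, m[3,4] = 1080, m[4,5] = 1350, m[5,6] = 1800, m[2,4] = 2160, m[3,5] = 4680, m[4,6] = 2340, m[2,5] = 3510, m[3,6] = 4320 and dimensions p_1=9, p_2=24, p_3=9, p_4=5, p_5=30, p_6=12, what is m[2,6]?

4500

m[2,6] = min over k∈[2,5] of m[2,k]+m[k+1,6]+p_{1}·p_k·p_{6}.
k=2: 0 + 4320 + 9·24·12 = 6912; k=3: 1944 + 2340 + 9·9·12 = 5256; k=4: 2160 + 1800 + 9·5·12 = 4500; k=5: 3510 + 0 + 9·30·12 = 6750.
Minimum: 4500 at k=4.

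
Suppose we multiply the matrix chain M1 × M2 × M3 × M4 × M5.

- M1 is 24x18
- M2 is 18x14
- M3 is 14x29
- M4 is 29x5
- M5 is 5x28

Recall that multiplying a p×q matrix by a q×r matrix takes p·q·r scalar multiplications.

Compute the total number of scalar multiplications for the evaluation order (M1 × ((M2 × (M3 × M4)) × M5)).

(M3 × M4): 14×29 by 29×5 → 14×5, cost 14·29·5 = 2030
(M2 × (M3 × M4)): 18×14 by 14×5 → 18×5, cost 18·14·5 = 1260; cumulative 3290
((M2 × (M3 × M4)) × M5): 18×5 by 5×28 → 18×28, cost 18·5·28 = 2520; cumulative 5810
(M1 × ((M2 × (M3 × M4)) × M5)): 24×18 by 18×28 → 24×28, cost 24·18·28 = 12096; cumulative 17906
Total: 17906 scalar multiplications.

17906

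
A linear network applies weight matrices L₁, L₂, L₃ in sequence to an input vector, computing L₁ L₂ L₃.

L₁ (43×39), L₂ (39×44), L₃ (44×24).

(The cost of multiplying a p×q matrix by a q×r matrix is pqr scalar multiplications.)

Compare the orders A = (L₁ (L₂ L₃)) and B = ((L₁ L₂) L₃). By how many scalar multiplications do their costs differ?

37764

Order A = (L₁ (L₂ L₃)): (L₂ L₃): 39×44 by 44×24 → 39×24, cost 39·44·24 = 41184; (L₁ (L₂ L₃)): 43×39 by 39×24 → 43×24, cost 43·39·24 = 40248; cumulative 81432. Total 81432.
Order B = ((L₁ L₂) L₃): (L₁ L₂): 43×39 by 39×44 → 43×44, cost 43·39·44 = 73788; ((L₁ L₂) L₃): 43×44 by 44×24 → 43×24, cost 43·44·24 = 45408; cumulative 119196. Total 119196.
Difference: |81432 − 119196| = 37764.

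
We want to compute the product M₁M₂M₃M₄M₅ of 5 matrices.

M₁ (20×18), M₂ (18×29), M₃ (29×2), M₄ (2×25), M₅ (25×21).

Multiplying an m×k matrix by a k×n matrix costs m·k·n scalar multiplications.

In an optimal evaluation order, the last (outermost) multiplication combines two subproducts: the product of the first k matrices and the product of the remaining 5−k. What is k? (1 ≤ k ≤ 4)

3

Adjacent pairs: M₁M₂ = 20·18·29 = 10440; M₂M₃ = 18·29·2 = 1044; M₃M₄ = 29·2·25 = 1450; M₄M₅ = 2·25·21 = 1050.
Length 3: M₁..M₃: k=1: 0+1044+20·18·2=1764; k=2: 10440+0+20·29·2=11600 → min 1764 | M₂..M₄: k=2: 0+1450+18·29·25=14500; k=3: 1044+0+18·2·25=1944 → min 1944 | M₃..M₅: k=3: 0+1050+29·2·21=2268; k=4: 1450+0+29·25·21=16675 → min 2268.
Length 4: M₁..M₄: k=1: 0+1944+20·18·25=10944; k=2: 10440+1450+20·29·25=26390; k=3: 1764+0+20·2·25=2764 → min 2764 | M₂..M₅: k=2: 0+2268+18·29·21=13230; k=3: 1044+1050+18·2·21=2850; k=4: 1944+0+18·25·21=11394 → min 2850.
Top-level splits: k=1: (M₁..M₁)·(M₂..M₅) → 0+2850+20·18·21 = 10410; k=2: (M₁..M₂)·(M₃..M₅) → 10440+2268+20·29·21 = 24888; k=3: (M₁..M₃)·(M₄..M₅) → 1764+1050+20·2·21 = 3654; k=4: (M₁..M₄)·(M₅..M₅) → 2764+0+20·25·21 = 13264.
Best split is after M₃, i.e. k = 3.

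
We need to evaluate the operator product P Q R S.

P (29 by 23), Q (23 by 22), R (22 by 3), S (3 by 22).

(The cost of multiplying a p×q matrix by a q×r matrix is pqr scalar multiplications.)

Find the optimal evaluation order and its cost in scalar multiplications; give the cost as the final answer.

Adjacent pairs: PQ = 29·23·22 = 14674; QR = 23·22·3 = 1518; RS = 22·3·22 = 1452.
Length 3: P..R: k=1: 0+1518+29·23·3=3519; k=2: 14674+0+29·22·3=16588 → min 3519 | Q..S: k=2: 0+1452+23·22·22=12584; k=3: 1518+0+23·3·22=3036 → min 3036.
Length 4: P..S: k=1: 0+3036+29·23·22=17710; k=2: 14674+1452+29·22·22=30162; k=3: 3519+0+29·3·22=5433 → min 5433.
Optimal parenthesization: ((P (Q R)) S) with cost 5433.

5433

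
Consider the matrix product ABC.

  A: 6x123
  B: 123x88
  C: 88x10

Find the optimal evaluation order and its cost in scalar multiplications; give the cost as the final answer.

(A(BC)): cost 115620.
((AB)C): cost 70224.
Optimal: ((AB)C) with cost 70224.

70224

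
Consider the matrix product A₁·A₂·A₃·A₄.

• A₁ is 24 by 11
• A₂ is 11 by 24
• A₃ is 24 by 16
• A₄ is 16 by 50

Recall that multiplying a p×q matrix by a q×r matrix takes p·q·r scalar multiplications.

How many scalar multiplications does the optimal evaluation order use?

26224

Adjacent pairs: A₁A₂ = 24·11·24 = 6336; A₂A₃ = 11·24·16 = 4224; A₃A₄ = 24·16·50 = 19200.
Length 3: A₁..A₃: k=1: 0+4224+24·11·16=8448; k=2: 6336+0+24·24·16=15552 → min 8448 | A₂..A₄: k=2: 0+19200+11·24·50=32400; k=3: 4224+0+11·16·50=13024 → min 13024.
Length 4: A₁..A₄: k=1: 0+13024+24·11·50=26224; k=2: 6336+19200+24·24·50=54336; k=3: 8448+0+24·16·50=27648 → min 26224.
Optimal order: (A₁·((A₂·A₃)·A₄)) with cost 26224.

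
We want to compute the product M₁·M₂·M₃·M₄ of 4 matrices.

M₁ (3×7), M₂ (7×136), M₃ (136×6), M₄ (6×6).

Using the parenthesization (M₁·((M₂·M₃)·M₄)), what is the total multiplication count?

(M₂·M₃): 7×136 by 136×6 → 7×6, cost 7·136·6 = 5712
((M₂·M₃)·M₄): 7×6 by 6×6 → 7×6, cost 7·6·6 = 252; cumulative 5964
(M₁·((M₂·M₃)·M₄)): 3×7 by 7×6 → 3×6, cost 3·7·6 = 126; cumulative 6090
Total: 6090 scalar multiplications.

6090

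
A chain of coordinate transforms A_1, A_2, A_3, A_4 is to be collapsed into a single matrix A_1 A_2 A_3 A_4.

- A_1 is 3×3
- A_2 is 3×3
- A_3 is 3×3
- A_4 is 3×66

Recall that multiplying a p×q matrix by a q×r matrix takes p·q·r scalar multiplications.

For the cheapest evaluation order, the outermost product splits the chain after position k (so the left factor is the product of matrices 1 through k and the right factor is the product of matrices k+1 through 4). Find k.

3

Adjacent pairs: A_1A_2 = 3·3·3 = 27; A_2A_3 = 3·3·3 = 27; A_3A_4 = 3·3·66 = 594.
Length 3: A_1..A_3: k=1: 0+27+3·3·3=54; k=2: 27+0+3·3·3=54 → min 54 | A_2..A_4: k=2: 0+594+3·3·66=1188; k=3: 27+0+3·3·66=621 → min 621.
Top-level splits: k=1: (A_1..A_1)·(A_2..A_4) → 0+621+3·3·66 = 1215; k=2: (A_1..A_2)·(A_3..A_4) → 27+594+3·3·66 = 1215; k=3: (A_1..A_3)·(A_4..A_4) → 54+0+3·3·66 = 648.
Best split is after A_3, i.e. k = 3.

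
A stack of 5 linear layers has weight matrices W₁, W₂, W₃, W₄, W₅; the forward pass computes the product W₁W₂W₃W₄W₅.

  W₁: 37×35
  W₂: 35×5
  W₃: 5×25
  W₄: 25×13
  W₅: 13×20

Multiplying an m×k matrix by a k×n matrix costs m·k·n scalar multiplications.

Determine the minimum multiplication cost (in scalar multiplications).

13100

Adjacent pairs: W₁W₂ = 37·35·5 = 6475; W₂W₃ = 35·5·25 = 4375; W₃W₄ = 5·25·13 = 1625; W₄W₅ = 25·13·20 = 6500.
Length 3: W₁..W₃: k=1: 0+4375+37·35·25=36750; k=2: 6475+0+37·5·25=11100 → min 11100 | W₂..W₄: k=2: 0+1625+35·5·13=3900; k=3: 4375+0+35·25·13=15750 → min 3900 | W₃..W₅: k=3: 0+6500+5·25·20=9000; k=4: 1625+0+5·13·20=2925 → min 2925.
Length 4: W₁..W₄: k=1: 0+3900+37·35·13=20735; k=2: 6475+1625+37·5·13=10505; k=3: 11100+0+37·25·13=23125 → min 10505 | W₂..W₅: k=2: 0+2925+35·5·20=6425; k=3: 4375+6500+35·25·20=28375; k=4: 3900+0+35·13·20=13000 → min 6425.
Length 5: W₁..W₅: k=1: 0+6425+37·35·20=32325; k=2: 6475+2925+37·5·20=13100; k=3: 11100+6500+37·25·20=36100; k=4: 10505+0+37·13·20=20125 → min 13100.
Optimal order: ((W₁W₂)((W₃W₄)W₅)) with cost 13100.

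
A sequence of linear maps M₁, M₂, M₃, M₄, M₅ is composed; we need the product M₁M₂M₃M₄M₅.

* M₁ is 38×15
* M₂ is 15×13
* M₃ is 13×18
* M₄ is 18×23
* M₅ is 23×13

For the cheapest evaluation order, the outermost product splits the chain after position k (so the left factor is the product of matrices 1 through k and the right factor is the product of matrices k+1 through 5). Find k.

1

Adjacent pairs: M₁M₂ = 38·15·13 = 7410; M₂M₃ = 15·13·18 = 3510; M₃M₄ = 13·18·23 = 5382; M₄M₅ = 18·23·13 = 5382.
Length 3: M₁..M₃: k=1: 0+3510+38·15·18=13770; k=2: 7410+0+38·13·18=16302 → min 13770 | M₂..M₄: k=2: 0+5382+15·13·23=9867; k=3: 3510+0+15·18·23=9720 → min 9720 | M₃..M₅: k=3: 0+5382+13·18·13=8424; k=4: 5382+0+13·23·13=9269 → min 8424.
Length 4: M₁..M₄: k=1: 0+9720+38·15·23=22830; k=2: 7410+5382+38·13·23=24154; k=3: 13770+0+38·18·23=29502 → min 22830 | M₂..M₅: k=2: 0+8424+15·13·13=10959; k=3: 3510+5382+15·18·13=12402; k=4: 9720+0+15·23·13=14205 → min 10959.
Top-level splits: k=1: (M₁..M₁)·(M₂..M₅) → 0+10959+38·15·13 = 18369; k=2: (M₁..M₂)·(M₃..M₅) → 7410+8424+38·13·13 = 22256; k=3: (M₁..M₃)·(M₄..M₅) → 13770+5382+38·18·13 = 28044; k=4: (M₁..M₄)·(M₅..M₅) → 22830+0+38·23·13 = 34192.
Best split is after M₁, i.e. k = 1.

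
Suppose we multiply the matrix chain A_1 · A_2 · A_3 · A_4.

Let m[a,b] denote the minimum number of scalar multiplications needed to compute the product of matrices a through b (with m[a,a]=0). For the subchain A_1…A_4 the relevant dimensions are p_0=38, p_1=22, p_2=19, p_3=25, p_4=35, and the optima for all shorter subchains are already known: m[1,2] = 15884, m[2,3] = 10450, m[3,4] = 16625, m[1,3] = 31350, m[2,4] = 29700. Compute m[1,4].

m[1,4] = min over k∈[1,3] of m[1,k]+m[k+1,4]+p_{0}·p_k·p_{4}.
k=1: 0 + 29700 + 38·22·35 = 58960; k=2: 15884 + 16625 + 38·19·35 = 57779; k=3: 31350 + 0 + 38·25·35 = 64600.
Minimum: 57779 at k=2.

57779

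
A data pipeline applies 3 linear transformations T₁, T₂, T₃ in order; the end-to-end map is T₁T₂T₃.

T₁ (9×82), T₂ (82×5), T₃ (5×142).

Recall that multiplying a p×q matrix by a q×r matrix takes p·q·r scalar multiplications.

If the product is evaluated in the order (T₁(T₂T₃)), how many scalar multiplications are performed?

163016

(T₂T₃): 82×5 by 5×142 → 82×142, cost 82·5·142 = 58220
(T₁(T₂T₃)): 9×82 by 82×142 → 9×142, cost 9·82·142 = 104796; cumulative 163016
Total: 163016 scalar multiplications.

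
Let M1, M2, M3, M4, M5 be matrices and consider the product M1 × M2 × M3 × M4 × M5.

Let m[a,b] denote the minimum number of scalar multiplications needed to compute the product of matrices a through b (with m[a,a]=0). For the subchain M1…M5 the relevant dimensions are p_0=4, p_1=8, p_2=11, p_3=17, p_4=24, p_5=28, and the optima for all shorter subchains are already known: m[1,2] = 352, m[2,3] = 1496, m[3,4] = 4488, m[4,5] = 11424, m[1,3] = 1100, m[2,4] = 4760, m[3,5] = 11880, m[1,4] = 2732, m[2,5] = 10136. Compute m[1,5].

m[1,5] = min over k∈[1,4] of m[1,k]+m[k+1,5]+p_{0}·p_k·p_{5}.
k=1: 0 + 10136 + 4·8·28 = 11032; k=2: 352 + 11880 + 4·11·28 = 13464; k=3: 1100 + 11424 + 4·17·28 = 14428; k=4: 2732 + 0 + 4·24·28 = 5420.
Minimum: 5420 at k=4.

5420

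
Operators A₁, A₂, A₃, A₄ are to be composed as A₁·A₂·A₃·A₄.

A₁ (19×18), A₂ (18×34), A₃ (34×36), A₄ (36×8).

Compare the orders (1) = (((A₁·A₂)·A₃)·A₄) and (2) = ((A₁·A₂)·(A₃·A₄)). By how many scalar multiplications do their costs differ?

13768

Order (1) = (((A₁·A₂)·A₃)·A₄): (A₁·A₂): 19×18 by 18×34 → 19×34, cost 19·18·34 = 11628; ((A₁·A₂)·A₃): 19×34 by 34×36 → 19×36, cost 19·34·36 = 23256; cumulative 34884; (((A₁·A₂)·A₃)·A₄): 19×36 by 36×8 → 19×8, cost 19·36·8 = 5472; cumulative 40356. Total 40356.
Order (2) = ((A₁·A₂)·(A₃·A₄)): (A₁·A₂): 19×18 by 18×34 → 19×34, cost 19·18·34 = 11628; (A₃·A₄): 34×36 by 36×8 → 34×8, cost 34·36·8 = 9792; ((A₁·A₂)·(A₃·A₄)): 19×34 by 34×8 → 19×8, cost 19·34·8 = 5168; cumulative 26588. Total 26588.
Difference: |40356 − 26588| = 13768.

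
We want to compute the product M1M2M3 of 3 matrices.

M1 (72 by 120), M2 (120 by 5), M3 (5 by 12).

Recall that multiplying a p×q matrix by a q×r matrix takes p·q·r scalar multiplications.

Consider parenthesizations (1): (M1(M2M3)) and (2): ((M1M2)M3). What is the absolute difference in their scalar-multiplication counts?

Order (1) = (M1(M2M3)): (M2M3): 120×5 by 5×12 → 120×12, cost 120·5·12 = 7200; (M1(M2M3)): 72×120 by 120×12 → 72×12, cost 72·120·12 = 103680; cumulative 110880. Total 110880.
Order (2) = ((M1M2)M3): (M1M2): 72×120 by 120×5 → 72×5, cost 72·120·5 = 43200; ((M1M2)M3): 72×5 by 5×12 → 72×12, cost 72·5·12 = 4320; cumulative 47520. Total 47520.
Difference: |110880 − 47520| = 63360.

63360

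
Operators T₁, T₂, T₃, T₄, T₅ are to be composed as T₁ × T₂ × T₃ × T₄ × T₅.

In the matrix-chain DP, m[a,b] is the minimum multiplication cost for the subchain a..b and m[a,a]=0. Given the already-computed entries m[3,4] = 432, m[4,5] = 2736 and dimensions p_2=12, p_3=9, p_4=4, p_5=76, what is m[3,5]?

m[3,5] = min over k∈[3,4] of m[3,k]+m[k+1,5]+p_{2}·p_k·p_{5}.
k=3: 0 + 2736 + 12·9·76 = 10944; k=4: 432 + 0 + 12·4·76 = 4080.
Minimum: 4080 at k=4.

4080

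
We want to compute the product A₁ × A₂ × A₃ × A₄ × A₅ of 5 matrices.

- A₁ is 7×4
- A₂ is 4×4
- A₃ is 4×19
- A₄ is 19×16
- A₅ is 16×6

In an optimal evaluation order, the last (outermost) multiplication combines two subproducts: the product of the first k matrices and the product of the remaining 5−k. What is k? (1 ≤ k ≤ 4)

Adjacent pairs: A₁A₂ = 7·4·4 = 112; A₂A₃ = 4·4·19 = 304; A₃A₄ = 4·19·16 = 1216; A₄A₅ = 19·16·6 = 1824.
Length 3: A₁..A₃: k=1: 0+304+7·4·19=836; k=2: 112+0+7·4·19=644 → min 644 | A₂..A₄: k=2: 0+1216+4·4·16=1472; k=3: 304+0+4·19·16=1520 → min 1472 | A₃..A₅: k=3: 0+1824+4·19·6=2280; k=4: 1216+0+4·16·6=1600 → min 1600.
Length 4: A₁..A₄: k=1: 0+1472+7·4·16=1920; k=2: 112+1216+7·4·16=1776; k=3: 644+0+7·19·16=2772 → min 1776 | A₂..A₅: k=2: 0+1600+4·4·6=1696; k=3: 304+1824+4·19·6=2584; k=4: 1472+0+4·16·6=1856 → min 1696.
Top-level splits: k=1: (A₁..A₁)·(A₂..A₅) → 0+1696+7·4·6 = 1864; k=2: (A₁..A₂)·(A₃..A₅) → 112+1600+7·4·6 = 1880; k=3: (A₁..A₃)·(A₄..A₅) → 644+1824+7·19·6 = 3266; k=4: (A₁..A₄)·(A₅..A₅) → 1776+0+7·16·6 = 2448.
Best split is after A₁, i.e. k = 1.

1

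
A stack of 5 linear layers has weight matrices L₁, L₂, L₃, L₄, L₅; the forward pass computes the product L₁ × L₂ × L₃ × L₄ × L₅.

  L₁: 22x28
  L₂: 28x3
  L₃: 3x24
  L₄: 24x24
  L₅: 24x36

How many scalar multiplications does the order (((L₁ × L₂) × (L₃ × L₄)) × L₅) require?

24168

(L₁ × L₂): 22×28 by 28×3 → 22×3, cost 22·28·3 = 1848
(L₃ × L₄): 3×24 by 24×24 → 3×24, cost 3·24·24 = 1728
((L₁ × L₂) × (L₃ × L₄)): 22×3 by 3×24 → 22×24, cost 22·3·24 = 1584; cumulative 5160
(((L₁ × L₂) × (L₃ × L₄)) × L₅): 22×24 by 24×36 → 22×36, cost 22·24·36 = 19008; cumulative 24168
Total: 24168 scalar multiplications.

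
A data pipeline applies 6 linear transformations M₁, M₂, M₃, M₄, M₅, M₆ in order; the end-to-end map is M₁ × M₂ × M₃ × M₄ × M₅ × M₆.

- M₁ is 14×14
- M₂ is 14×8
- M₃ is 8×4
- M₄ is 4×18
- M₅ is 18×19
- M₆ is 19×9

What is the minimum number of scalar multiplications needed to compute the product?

Adjacent pairs: M₁M₂ = 14·14·8 = 1568; M₂M₃ = 14·8·4 = 448; M₃M₄ = 8·4·18 = 576; M₄M₅ = 4·18·19 = 1368; M₅M₆ = 18·19·9 = 3078.
Length 3: M₁..M₃: k=1: 0+448+14·14·4=1232; k=2: 1568+0+14·8·4=2016 → min 1232 | M₂..M₄: k=2: 0+576+14·8·18=2592; k=3: 448+0+14·4·18=1456 → min 1456 | M₃..M₅: k=3: 0+1368+8·4·19=1976; k=4: 576+0+8·18·19=3312 → min 1976 | M₄..M₆: k=4: 0+3078+4·18·9=3726; k=5: 1368+0+4·19·9=2052 → min 2052.
Length 4: M₁..M₄: k=1: 0+1456+14·14·18=4984; k=2: 1568+576+14·8·18=4160; k=3: 1232+0+14·4·18=2240 → min 2240 | M₂..M₅: k=2: 0+1976+14·8·19=4104; k=3: 448+1368+14·4·19=2880; k=4: 1456+0+14·18·19=6244 → min 2880 | M₃..M₆: k=3: 0+2052+8·4·9=2340; k=4: 576+3078+8·18·9=4950; k=5: 1976+0+8·19·9=3344 → min 2340.
Length 5: M₁..M₅: k=1: 0+2880+14·14·19=6604; k=2: 1568+1976+14·8·19=5672; k=3: 1232+1368+14·4·19=3664; k=4: 2240+0+14·18·19=7028 → min 3664 | M₂..M₆: k=2: 0+2340+14·8·9=3348; k=3: 448+2052+14·4·9=3004; k=4: 1456+3078+14·18·9=6802; k=5: 2880+0+14·19·9=5274 → min 3004.
Length 6: M₁..M₆: k=1: 0+3004+14·14·9=4768; k=2: 1568+2340+14·8·9=4916; k=3: 1232+2052+14·4·9=3788; k=4: 2240+3078+14·18·9=7586; k=5: 3664+0+14·19·9=6058 → min 3788.
Optimal order: ((M₁ × (M₂ × M₃)) × ((M₄ × M₅) × M₆)) with cost 3788.

3788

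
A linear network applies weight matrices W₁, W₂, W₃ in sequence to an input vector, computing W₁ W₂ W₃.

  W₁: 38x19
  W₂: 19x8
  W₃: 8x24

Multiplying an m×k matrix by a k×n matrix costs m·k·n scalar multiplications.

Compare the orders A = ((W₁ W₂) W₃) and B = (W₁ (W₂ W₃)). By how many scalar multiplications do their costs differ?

Order A = ((W₁ W₂) W₃): (W₁ W₂): 38×19 by 19×8 → 38×8, cost 38·19·8 = 5776; ((W₁ W₂) W₃): 38×8 by 8×24 → 38×24, cost 38·8·24 = 7296; cumulative 13072. Total 13072.
Order B = (W₁ (W₂ W₃)): (W₂ W₃): 19×8 by 8×24 → 19×24, cost 19·8·24 = 3648; (W₁ (W₂ W₃)): 38×19 by 19×24 → 38×24, cost 38·19·24 = 17328; cumulative 20976. Total 20976.
Difference: |13072 − 20976| = 7904.

7904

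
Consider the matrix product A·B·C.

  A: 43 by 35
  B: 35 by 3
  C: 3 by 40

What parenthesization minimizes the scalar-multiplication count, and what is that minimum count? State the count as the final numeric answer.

9675

(A·(B·C)): cost 64400.
((A·B)·C): cost 9675.
Optimal: ((A·B)·C) with cost 9675.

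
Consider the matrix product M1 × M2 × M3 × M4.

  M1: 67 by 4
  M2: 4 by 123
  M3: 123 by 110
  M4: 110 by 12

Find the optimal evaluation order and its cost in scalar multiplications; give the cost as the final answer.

62616

Adjacent pairs: M1M2 = 67·4·123 = 32964; M2M3 = 4·123·110 = 54120; M3M4 = 123·110·12 = 162360.
Length 3: M1..M3: k=1: 0+54120+67·4·110=83600; k=2: 32964+0+67·123·110=939474 → min 83600 | M2..M4: k=2: 0+162360+4·123·12=168264; k=3: 54120+0+4·110·12=59400 → min 59400.
Length 4: M1..M4: k=1: 0+59400+67·4·12=62616; k=2: 32964+162360+67·123·12=294216; k=3: 83600+0+67·110·12=172040 → min 62616.
Optimal parenthesization: (M1 × ((M2 × M3) × M4)) with cost 62616.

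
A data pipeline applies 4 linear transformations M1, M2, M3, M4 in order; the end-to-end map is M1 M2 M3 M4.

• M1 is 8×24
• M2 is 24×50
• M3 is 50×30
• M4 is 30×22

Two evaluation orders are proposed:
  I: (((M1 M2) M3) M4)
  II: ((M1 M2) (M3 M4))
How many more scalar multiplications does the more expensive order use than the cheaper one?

24520

Order I = (((M1 M2) M3) M4): (M1 M2): 8×24 by 24×50 → 8×50, cost 8·24·50 = 9600; ((M1 M2) M3): 8×50 by 50×30 → 8×30, cost 8·50·30 = 12000; cumulative 21600; (((M1 M2) M3) M4): 8×30 by 30×22 → 8×22, cost 8·30·22 = 5280; cumulative 26880. Total 26880.
Order II = ((M1 M2) (M3 M4)): (M1 M2): 8×24 by 24×50 → 8×50, cost 8·24·50 = 9600; (M3 M4): 50×30 by 30×22 → 50×22, cost 50·30·22 = 33000; ((M1 M2) (M3 M4)): 8×50 by 50×22 → 8×22, cost 8·50·22 = 8800; cumulative 51400. Total 51400.
Difference: |26880 − 51400| = 24520.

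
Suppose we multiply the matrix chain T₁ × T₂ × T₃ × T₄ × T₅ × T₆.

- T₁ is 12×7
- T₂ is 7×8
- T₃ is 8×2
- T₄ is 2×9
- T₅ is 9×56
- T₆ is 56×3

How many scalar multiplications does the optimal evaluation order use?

Adjacent pairs: T₁T₂ = 12·7·8 = 672; T₂T₃ = 7·8·2 = 112; T₃T₄ = 8·2·9 = 144; T₄T₅ = 2·9·56 = 1008; T₅T₆ = 9·56·3 = 1512.
Length 3: T₁..T₃: k=1: 0+112+12·7·2=280; k=2: 672+0+12·8·2=864 → min 280 | T₂..T₄: k=2: 0+144+7·8·9=648; k=3: 112+0+7·2·9=238 → min 238 | T₃..T₅: k=3: 0+1008+8·2·56=1904; k=4: 144+0+8·9·56=4176 → min 1904 | T₄..T₆: k=4: 0+1512+2·9·3=1566; k=5: 1008+0+2·56·3=1344 → min 1344.
Length 4: T₁..T₄: k=1: 0+238+12·7·9=994; k=2: 672+144+12·8·9=1680; k=3: 280+0+12·2·9=496 → min 496 | T₂..T₅: k=2: 0+1904+7·8·56=5040; k=3: 112+1008+7·2·56=1904; k=4: 238+0+7·9·56=3766 → min 1904 | T₃..T₆: k=3: 0+1344+8·2·3=1392; k=4: 144+1512+8·9·3=1872; k=5: 1904+0+8·56·3=3248 → min 1392.
Length 5: T₁..T₅: k=1: 0+1904+12·7·56=6608; k=2: 672+1904+12·8·56=7952; k=3: 280+1008+12·2·56=2632; k=4: 496+0+12·9·56=6544 → min 2632 | T₂..T₆: k=2: 0+1392+7·8·3=1560; k=3: 112+1344+7·2·3=1498; k=4: 238+1512+7·9·3=1939; k=5: 1904+0+7·56·3=3080 → min 1498.
Length 6: T₁..T₆: k=1: 0+1498+12·7·3=1750; k=2: 672+1392+12·8·3=2352; k=3: 280+1344+12·2·3=1696; k=4: 496+1512+12·9·3=2332; k=5: 2632+0+12·56·3=4648 → min 1696.
Optimal order: ((T₁ × (T₂ × T₃)) × ((T₄ × T₅) × T₆)) with cost 1696.

1696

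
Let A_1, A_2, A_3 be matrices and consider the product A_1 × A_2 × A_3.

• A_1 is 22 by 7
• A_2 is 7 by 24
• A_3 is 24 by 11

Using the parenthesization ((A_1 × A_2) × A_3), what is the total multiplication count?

(A_1 × A_2): 22×7 by 7×24 → 22×24, cost 22·7·24 = 3696
((A_1 × A_2) × A_3): 22×24 by 24×11 → 22×11, cost 22·24·11 = 5808; cumulative 9504
Total: 9504 scalar multiplications.

9504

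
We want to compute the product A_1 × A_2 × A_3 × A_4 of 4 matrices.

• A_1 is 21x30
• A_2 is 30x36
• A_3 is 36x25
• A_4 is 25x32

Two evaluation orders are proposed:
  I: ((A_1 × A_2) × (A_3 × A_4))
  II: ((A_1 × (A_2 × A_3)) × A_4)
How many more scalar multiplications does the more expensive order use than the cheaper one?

16122

Order I = ((A_1 × A_2) × (A_3 × A_4)): (A_1 × A_2): 21×30 by 30×36 → 21×36, cost 21·30·36 = 22680; (A_3 × A_4): 36×25 by 25×32 → 36×32, cost 36·25·32 = 28800; ((A_1 × A_2) × (A_3 × A_4)): 21×36 by 36×32 → 21×32, cost 21·36·32 = 24192; cumulative 75672. Total 75672.
Order II = ((A_1 × (A_2 × A_3)) × A_4): (A_2 × A_3): 30×36 by 36×25 → 30×25, cost 30·36·25 = 27000; (A_1 × (A_2 × A_3)): 21×30 by 30×25 → 21×25, cost 21·30·25 = 15750; cumulative 42750; ((A_1 × (A_2 × A_3)) × A_4): 21×25 by 25×32 → 21×32, cost 21·25·32 = 16800; cumulative 59550. Total 59550.
Difference: |75672 − 59550| = 16122.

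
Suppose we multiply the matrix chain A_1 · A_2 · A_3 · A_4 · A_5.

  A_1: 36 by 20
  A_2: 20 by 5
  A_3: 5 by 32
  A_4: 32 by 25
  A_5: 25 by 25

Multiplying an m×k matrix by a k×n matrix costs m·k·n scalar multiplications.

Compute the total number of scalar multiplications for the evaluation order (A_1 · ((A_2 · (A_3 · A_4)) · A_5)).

(A_3 · A_4): 5×32 by 32×25 → 5×25, cost 5·32·25 = 4000
(A_2 · (A_3 · A_4)): 20×5 by 5×25 → 20×25, cost 20·5·25 = 2500; cumulative 6500
((A_2 · (A_3 · A_4)) · A_5): 20×25 by 25×25 → 20×25, cost 20·25·25 = 12500; cumulative 19000
(A_1 · ((A_2 · (A_3 · A_4)) · A_5)): 36×20 by 20×25 → 36×25, cost 36·20·25 = 18000; cumulative 37000
Total: 37000 scalar multiplications.

37000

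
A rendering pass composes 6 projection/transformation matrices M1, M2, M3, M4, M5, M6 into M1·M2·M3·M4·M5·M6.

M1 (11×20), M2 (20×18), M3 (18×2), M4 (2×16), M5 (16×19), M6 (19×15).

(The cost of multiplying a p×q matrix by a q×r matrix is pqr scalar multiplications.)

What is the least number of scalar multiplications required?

Adjacent pairs: M1M2 = 11·20·18 = 3960; M2M3 = 20·18·2 = 720; M3M4 = 18·2·16 = 576; M4M5 = 2·16·19 = 608; M5M6 = 16·19·15 = 4560.
Length 3: M1..M3: k=1: 0+720+11·20·2=1160; k=2: 3960+0+11·18·2=4356 → min 1160 | M2..M4: k=2: 0+576+20·18·16=6336; k=3: 720+0+20·2·16=1360 → min 1360 | M3..M5: k=3: 0+608+18·2·19=1292; k=4: 576+0+18·16·19=6048 → min 1292 | M4..M6: k=4: 0+4560+2·16·15=5040; k=5: 608+0+2·19·15=1178 → min 1178.
Length 4: M1..M4: k=1: 0+1360+11·20·16=4880; k=2: 3960+576+11·18·16=7704; k=3: 1160+0+11·2·16=1512 → min 1512 | M2..M5: k=2: 0+1292+20·18·19=8132; k=3: 720+608+20·2·19=2088; k=4: 1360+0+20·16·19=7440 → min 2088 | M3..M6: k=3: 0+1178+18·2·15=1718; k=4: 576+4560+18·16·15=9456; k=5: 1292+0+18·19·15=6422 → min 1718.
Length 5: M1..M5: k=1: 0+2088+11·20·19=6268; k=2: 3960+1292+11·18·19=9014; k=3: 1160+608+11·2·19=2186; k=4: 1512+0+11·16·19=4856 → min 2186 | M2..M6: k=2: 0+1718+20·18·15=7118; k=3: 720+1178+20·2·15=2498; k=4: 1360+4560+20·16·15=10720; k=5: 2088+0+20·19·15=7788 → min 2498.
Length 6: M1..M6: k=1: 0+2498+11·20·15=5798; k=2: 3960+1718+11·18·15=8648; k=3: 1160+1178+11·2·15=2668; k=4: 1512+4560+11·16·15=8712; k=5: 2186+0+11·19·15=5321 → min 2668.
Optimal order: ((M1·(M2·M3))·((M4·M5)·M6)) with cost 2668.

2668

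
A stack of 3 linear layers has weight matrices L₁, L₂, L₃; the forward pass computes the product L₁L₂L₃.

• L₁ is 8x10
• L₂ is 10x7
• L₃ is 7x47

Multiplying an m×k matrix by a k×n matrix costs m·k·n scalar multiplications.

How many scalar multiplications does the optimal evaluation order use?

Order (L₁(L₂L₃)): (L₂L₃): 10×7 by 7×47 → 10×47, cost 10·7·47 = 3290; (L₁(L₂L₃)): 8×10 by 10×47 → 8×47, cost 8·10·47 = 3760; cumulative 7050. Total 7050.
Order ((L₁L₂)L₃): (L₁L₂): 8×10 by 10×7 → 8×7, cost 8·10·7 = 560; ((L₁L₂)L₃): 8×7 by 7×47 → 8×47, cost 8·7·47 = 2632; cumulative 3192. Total 3192.
Minimum: 3192.

3192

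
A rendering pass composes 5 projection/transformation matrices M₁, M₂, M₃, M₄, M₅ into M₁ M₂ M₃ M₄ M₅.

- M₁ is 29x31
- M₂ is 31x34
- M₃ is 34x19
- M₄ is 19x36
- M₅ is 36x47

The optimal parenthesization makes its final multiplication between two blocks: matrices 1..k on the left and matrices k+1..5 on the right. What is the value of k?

Adjacent pairs: M₁M₂ = 29·31·34 = 30566; M₂M₃ = 31·34·19 = 20026; M₃M₄ = 34·19·36 = 23256; M₄M₅ = 19·36·47 = 32148.
Length 3: M₁..M₃: k=1: 0+20026+29·31·19=37107; k=2: 30566+0+29·34·19=49300 → min 37107 | M₂..M₄: k=2: 0+23256+31·34·36=61200; k=3: 20026+0+31·19·36=41230 → min 41230 | M₃..M₅: k=3: 0+32148+34·19·47=62510; k=4: 23256+0+34·36·47=80784 → min 62510.
Length 4: M₁..M₄: k=1: 0+41230+29·31·36=73594; k=2: 30566+23256+29·34·36=89318; k=3: 37107+0+29·19·36=56943 → min 56943 | M₂..M₅: k=2: 0+62510+31·34·47=112048; k=3: 20026+32148+31·19·47=79857; k=4: 41230+0+31·36·47=93682 → min 79857.
Top-level splits: k=1: (M₁..M₁)·(M₂..M₅) → 0+79857+29·31·47 = 122110; k=2: (M₁..M₂)·(M₃..M₅) → 30566+62510+29·34·47 = 139418; k=3: (M₁..M₃)·(M₄..M₅) → 37107+32148+29·19·47 = 95152; k=4: (M₁..M₄)·(M₅..M₅) → 56943+0+29·36·47 = 106011.
Best split is after M₃, i.e. k = 3.

3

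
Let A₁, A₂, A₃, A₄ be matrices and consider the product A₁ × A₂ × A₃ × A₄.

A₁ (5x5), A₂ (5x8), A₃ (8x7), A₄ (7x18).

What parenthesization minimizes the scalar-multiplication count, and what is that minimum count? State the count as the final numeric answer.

1085

Adjacent pairs: A₁A₂ = 5·5·8 = 200; A₂A₃ = 5·8·7 = 280; A₃A₄ = 8·7·18 = 1008.
Length 3: A₁..A₃: k=1: 0+280+5·5·7=455; k=2: 200+0+5·8·7=480 → min 455 | A₂..A₄: k=2: 0+1008+5·8·18=1728; k=3: 280+0+5·7·18=910 → min 910.
Length 4: A₁..A₄: k=1: 0+910+5·5·18=1360; k=2: 200+1008+5·8·18=1928; k=3: 455+0+5·7·18=1085 → min 1085.
Optimal parenthesization: ((A₁ × (A₂ × A₃)) × A₄) with cost 1085.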